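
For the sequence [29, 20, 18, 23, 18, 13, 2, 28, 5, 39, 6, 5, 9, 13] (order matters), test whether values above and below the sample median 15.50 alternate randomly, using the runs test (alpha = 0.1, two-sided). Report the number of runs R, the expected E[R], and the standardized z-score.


Step 1: Compute median = 15.50; label A = above, B = below.
Labels in order: AAAAABBABABBBB  (n_A = 7, n_B = 7)
Step 2: Count runs R = 6.
Step 3: Under H0 (random ordering), E[R] = 2*n_A*n_B/(n_A+n_B) + 1 = 2*7*7/14 + 1 = 8.0000.
        Var[R] = 2*n_A*n_B*(2*n_A*n_B - n_A - n_B) / ((n_A+n_B)^2 * (n_A+n_B-1)) = 8232/2548 = 3.2308.
        SD[R] = 1.7974.
Step 4: Continuity-corrected z = (R + 0.5 - E[R]) / SD[R] = (6 + 0.5 - 8.0000) / 1.7974 = -0.8345.
Step 5: Two-sided p-value via normal approximation = 2*(1 - Phi(|z|)) = 0.403986.
Step 6: alpha = 0.1. fail to reject H0.

R = 6, z = -0.8345, p = 0.403986, fail to reject H0.


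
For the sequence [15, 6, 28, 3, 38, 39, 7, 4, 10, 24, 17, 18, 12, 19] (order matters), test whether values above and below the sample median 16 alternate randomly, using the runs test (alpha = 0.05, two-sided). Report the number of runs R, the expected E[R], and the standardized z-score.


Step 1: Compute median = 16; label A = above, B = below.
Labels in order: BBABAABBBAAABA  (n_A = 7, n_B = 7)
Step 2: Count runs R = 8.
Step 3: Under H0 (random ordering), E[R] = 2*n_A*n_B/(n_A+n_B) + 1 = 2*7*7/14 + 1 = 8.0000.
        Var[R] = 2*n_A*n_B*(2*n_A*n_B - n_A - n_B) / ((n_A+n_B)^2 * (n_A+n_B-1)) = 8232/2548 = 3.2308.
        SD[R] = 1.7974.
Step 4: R = E[R], so z = 0 with no continuity correction.
Step 5: Two-sided p-value via normal approximation = 2*(1 - Phi(|z|)) = 1.000000.
Step 6: alpha = 0.05. fail to reject H0.

R = 8, z = 0.0000, p = 1.000000, fail to reject H0.


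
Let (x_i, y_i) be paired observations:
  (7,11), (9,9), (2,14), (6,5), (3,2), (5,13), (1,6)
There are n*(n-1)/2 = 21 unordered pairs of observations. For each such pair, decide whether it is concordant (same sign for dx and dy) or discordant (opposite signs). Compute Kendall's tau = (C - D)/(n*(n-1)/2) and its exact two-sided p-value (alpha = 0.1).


Step 1: Enumerate the 21 unordered pairs (i,j) with i<j and classify each by sign(x_j-x_i) * sign(y_j-y_i).
  (1,2):dx=+2,dy=-2->D; (1,3):dx=-5,dy=+3->D; (1,4):dx=-1,dy=-6->C; (1,5):dx=-4,dy=-9->C
  (1,6):dx=-2,dy=+2->D; (1,7):dx=-6,dy=-5->C; (2,3):dx=-7,dy=+5->D; (2,4):dx=-3,dy=-4->C
  (2,5):dx=-6,dy=-7->C; (2,6):dx=-4,dy=+4->D; (2,7):dx=-8,dy=-3->C; (3,4):dx=+4,dy=-9->D
  (3,5):dx=+1,dy=-12->D; (3,6):dx=+3,dy=-1->D; (3,7):dx=-1,dy=-8->C; (4,5):dx=-3,dy=-3->C
  (4,6):dx=-1,dy=+8->D; (4,7):dx=-5,dy=+1->D; (5,6):dx=+2,dy=+11->C; (5,7):dx=-2,dy=+4->D
  (6,7):dx=-4,dy=-7->C
Step 2: C = 10, D = 11, total pairs = 21.
Step 3: tau = (C - D)/(n(n-1)/2) = (10 - 11)/21 = -0.047619.
Step 4: Exact two-sided p-value (enumerate n! = 5040 permutations of y under H0): p = 1.000000.
Step 5: alpha = 0.1. fail to reject H0.

tau_b = -0.0476 (C=10, D=11), p = 1.000000, fail to reject H0.


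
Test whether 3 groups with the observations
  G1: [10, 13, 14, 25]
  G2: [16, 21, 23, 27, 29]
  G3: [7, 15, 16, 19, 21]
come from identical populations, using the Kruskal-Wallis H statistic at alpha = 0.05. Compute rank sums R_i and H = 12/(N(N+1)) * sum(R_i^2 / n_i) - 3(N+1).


Step 1: Combine all N = 14 observations and assign midranks.
sorted (value, group, rank): (7,G3,1), (10,G1,2), (13,G1,3), (14,G1,4), (15,G3,5), (16,G2,6.5), (16,G3,6.5), (19,G3,8), (21,G2,9.5), (21,G3,9.5), (23,G2,11), (25,G1,12), (27,G2,13), (29,G2,14)
Step 2: Sum ranks within each group.
R_1 = 21 (n_1 = 4)
R_2 = 54 (n_2 = 5)
R_3 = 30 (n_3 = 5)
Step 3: H = 12/(N(N+1)) * sum(R_i^2/n_i) - 3(N+1)
     = 12/(14*15) * (21^2/4 + 54^2/5 + 30^2/5) - 3*15
     = 0.057143 * 873.45 - 45
     = 4.911429.
Step 4: Ties present; correction factor C = 1 - 12/(14^3 - 14) = 0.995604. Corrected H = 4.911429 / 0.995604 = 4.933113.
Step 5: Under H0, H ~ chi^2(2); p-value = 0.084877.
Step 6: alpha = 0.05. fail to reject H0.

H = 4.9331, df = 2, p = 0.084877, fail to reject H0.


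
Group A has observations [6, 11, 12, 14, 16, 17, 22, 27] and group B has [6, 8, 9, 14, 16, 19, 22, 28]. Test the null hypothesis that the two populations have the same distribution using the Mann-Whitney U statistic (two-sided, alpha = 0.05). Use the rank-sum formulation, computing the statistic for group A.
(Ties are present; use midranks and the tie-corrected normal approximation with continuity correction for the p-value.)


Step 1: Combine and sort all 16 observations; assign midranks.
sorted (value, group): (6,X), (6,Y), (8,Y), (9,Y), (11,X), (12,X), (14,X), (14,Y), (16,X), (16,Y), (17,X), (19,Y), (22,X), (22,Y), (27,X), (28,Y)
ranks: 6->1.5, 6->1.5, 8->3, 9->4, 11->5, 12->6, 14->7.5, 14->7.5, 16->9.5, 16->9.5, 17->11, 19->12, 22->13.5, 22->13.5, 27->15, 28->16
Step 2: Rank sum for X: R1 = 1.5 + 5 + 6 + 7.5 + 9.5 + 11 + 13.5 + 15 = 69.
Step 3: U_X = R1 - n1(n1+1)/2 = 69 - 8*9/2 = 69 - 36 = 33.
       U_Y = n1*n2 - U_X = 64 - 33 = 31.
Step 4: Ties are present, so use the tie-corrected normal approximation (with continuity correction) for the p-value.
Step 5: p-value = 0.957998; compare to alpha = 0.05. fail to reject H0.

U_X = 33, p = 0.957998, fail to reject H0 at alpha = 0.05.


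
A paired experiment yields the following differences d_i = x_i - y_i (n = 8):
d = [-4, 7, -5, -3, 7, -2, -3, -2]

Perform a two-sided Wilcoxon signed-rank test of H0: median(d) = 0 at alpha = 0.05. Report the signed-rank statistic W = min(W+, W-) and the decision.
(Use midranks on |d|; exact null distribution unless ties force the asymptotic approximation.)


Step 1: Drop any zero differences (none here) and take |d_i|.
|d| = [4, 7, 5, 3, 7, 2, 3, 2]
Step 2: Midrank |d_i| (ties get averaged ranks).
ranks: |4|->5, |7|->7.5, |5|->6, |3|->3.5, |7|->7.5, |2|->1.5, |3|->3.5, |2|->1.5
Step 3: Attach original signs; sum ranks with positive sign and with negative sign.
W+ = 7.5 + 7.5 = 15
W- = 5 + 6 + 3.5 + 1.5 + 3.5 + 1.5 = 21
(Check: W+ + W- = 36 should equal n(n+1)/2 = 36.)
Step 4: Test statistic W = min(W+, W-) = 15.
Step 5: Ties in |d|, so use the tie-corrected normal approximation.
        E[W] = n(n+1)/4 = 8*9/4 = 18.
        Tie groups: |d|=2 (t=2), |d|=3 (t=2), |d|=7 (t=2); sum(t^3 - t) = 18.
        Var[W] = n(n+1)(2n+1)/24 - sum(t^3-t)/48 = 1224/24 - 18/48 = 50.625.
        z = (W - E[W]) / sqrt(Var[W]) = (15 - 18) / 7.1151 = -0.4216.
        Two-sided p = 2*Phi(z) = 0.673290.
Step 6: alpha = 0.05. fail to reject H0.

W+ = 15, W- = 21, W = min = 15, p = 0.673290, fail to reject H0.


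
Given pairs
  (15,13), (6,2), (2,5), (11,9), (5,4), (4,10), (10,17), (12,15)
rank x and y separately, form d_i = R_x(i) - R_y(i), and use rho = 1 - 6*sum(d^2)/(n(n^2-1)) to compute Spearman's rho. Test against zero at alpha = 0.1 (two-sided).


Step 1: Rank x and y separately (midranks; no ties here).
rank(x): 15->8, 6->4, 2->1, 11->6, 5->3, 4->2, 10->5, 12->7
rank(y): 13->6, 2->1, 5->3, 9->4, 4->2, 10->5, 17->8, 15->7
Step 2: d_i = R_x(i) - R_y(i); compute d_i^2.
  (8-6)^2=4, (4-1)^2=9, (1-3)^2=4, (6-4)^2=4, (3-2)^2=1, (2-5)^2=9, (5-8)^2=9, (7-7)^2=0
sum(d^2) = 40.
Step 3: rho = 1 - 6*40 / (8*(8^2 - 1)) = 1 - 240/504 = 0.523810.
Step 4: Under H0, t = rho * sqrt((n-2)/(1-rho^2)) = 1.5062 ~ t(6).
Step 5: Two-sided p-value from the t-distribution with 6 df = 0.182721.
Step 6: alpha = 0.1. fail to reject H0.

rho = 0.5238, p = 0.182721, fail to reject H0 at alpha = 0.1.


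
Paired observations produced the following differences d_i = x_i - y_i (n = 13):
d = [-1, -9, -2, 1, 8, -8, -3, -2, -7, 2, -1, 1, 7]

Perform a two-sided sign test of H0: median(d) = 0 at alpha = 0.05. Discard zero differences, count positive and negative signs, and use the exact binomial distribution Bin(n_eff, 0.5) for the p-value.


Step 1: Discard zero differences. Original n = 13; n_eff = number of nonzero differences = 13.
Nonzero differences (with sign): -1, -9, -2, +1, +8, -8, -3, -2, -7, +2, -1, +1, +7
Step 2: Count signs: positive = 5, negative = 8.
Step 3: Under H0: P(positive) = 0.5, so the number of positives S ~ Bin(13, 0.5).
Step 4: Two-sided exact p-value = sum of Bin(13,0.5) probabilities at or below the observed probability = 0.581055.
Step 5: alpha = 0.05. fail to reject H0.

n_eff = 13, pos = 5, neg = 8, p = 0.581055, fail to reject H0.


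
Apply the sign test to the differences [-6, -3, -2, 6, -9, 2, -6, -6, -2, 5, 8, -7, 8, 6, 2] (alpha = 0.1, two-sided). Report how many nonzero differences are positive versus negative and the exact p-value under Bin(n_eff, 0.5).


Step 1: Discard zero differences. Original n = 15; n_eff = number of nonzero differences = 15.
Nonzero differences (with sign): -6, -3, -2, +6, -9, +2, -6, -6, -2, +5, +8, -7, +8, +6, +2
Step 2: Count signs: positive = 7, negative = 8.
Step 3: Under H0: P(positive) = 0.5, so the number of positives S ~ Bin(15, 0.5).
Step 4: Two-sided exact p-value = sum of Bin(15,0.5) probabilities at or below the observed probability = 1.000000.
Step 5: alpha = 0.1. fail to reject H0.

n_eff = 15, pos = 7, neg = 8, p = 1.000000, fail to reject H0.


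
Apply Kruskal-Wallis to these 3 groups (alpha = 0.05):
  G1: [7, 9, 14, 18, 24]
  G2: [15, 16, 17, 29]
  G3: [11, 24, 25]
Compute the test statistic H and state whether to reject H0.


Step 1: Combine all N = 12 observations and assign midranks.
sorted (value, group, rank): (7,G1,1), (9,G1,2), (11,G3,3), (14,G1,4), (15,G2,5), (16,G2,6), (17,G2,7), (18,G1,8), (24,G1,9.5), (24,G3,9.5), (25,G3,11), (29,G2,12)
Step 2: Sum ranks within each group.
R_1 = 24.5 (n_1 = 5)
R_2 = 30 (n_2 = 4)
R_3 = 23.5 (n_3 = 3)
Step 3: H = 12/(N(N+1)) * sum(R_i^2/n_i) - 3(N+1)
     = 12/(12*13) * (24.5^2/5 + 30^2/4 + 23.5^2/3) - 3*13
     = 0.076923 * 529.133 - 39
     = 1.702564.
Step 4: Ties present; correction factor C = 1 - 6/(12^3 - 12) = 0.996503. Corrected H = 1.702564 / 0.996503 = 1.708538.
Step 5: Under H0, H ~ chi^2(2); p-value = 0.425594.
Step 6: alpha = 0.05. fail to reject H0.

H = 1.7085, df = 2, p = 0.425594, fail to reject H0.


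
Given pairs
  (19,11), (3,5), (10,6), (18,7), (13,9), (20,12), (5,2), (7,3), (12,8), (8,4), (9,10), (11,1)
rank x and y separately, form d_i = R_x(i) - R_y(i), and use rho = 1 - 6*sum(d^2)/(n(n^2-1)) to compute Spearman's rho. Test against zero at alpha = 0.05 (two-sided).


Step 1: Rank x and y separately (midranks; no ties here).
rank(x): 19->11, 3->1, 10->6, 18->10, 13->9, 20->12, 5->2, 7->3, 12->8, 8->4, 9->5, 11->7
rank(y): 11->11, 5->5, 6->6, 7->7, 9->9, 12->12, 2->2, 3->3, 8->8, 4->4, 10->10, 1->1
Step 2: d_i = R_x(i) - R_y(i); compute d_i^2.
  (11-11)^2=0, (1-5)^2=16, (6-6)^2=0, (10-7)^2=9, (9-9)^2=0, (12-12)^2=0, (2-2)^2=0, (3-3)^2=0, (8-8)^2=0, (4-4)^2=0, (5-10)^2=25, (7-1)^2=36
sum(d^2) = 86.
Step 3: rho = 1 - 6*86 / (12*(12^2 - 1)) = 1 - 516/1716 = 0.699301.
Step 4: Under H0, t = rho * sqrt((n-2)/(1-rho^2)) = 3.0936 ~ t(10).
Step 5: Two-sided p-value from the t-distribution with 10 df = 0.011374.
Step 6: alpha = 0.05. reject H0.

rho = 0.6993, p = 0.011374, reject H0 at alpha = 0.05.


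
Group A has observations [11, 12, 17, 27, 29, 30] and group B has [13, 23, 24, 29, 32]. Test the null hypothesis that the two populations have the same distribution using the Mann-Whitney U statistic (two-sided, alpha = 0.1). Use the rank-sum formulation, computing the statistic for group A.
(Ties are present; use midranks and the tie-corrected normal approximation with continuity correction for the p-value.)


Step 1: Combine and sort all 11 observations; assign midranks.
sorted (value, group): (11,X), (12,X), (13,Y), (17,X), (23,Y), (24,Y), (27,X), (29,X), (29,Y), (30,X), (32,Y)
ranks: 11->1, 12->2, 13->3, 17->4, 23->5, 24->6, 27->7, 29->8.5, 29->8.5, 30->10, 32->11
Step 2: Rank sum for X: R1 = 1 + 2 + 4 + 7 + 8.5 + 10 = 32.5.
Step 3: U_X = R1 - n1(n1+1)/2 = 32.5 - 6*7/2 = 32.5 - 21 = 11.5.
       U_Y = n1*n2 - U_X = 30 - 11.5 = 18.5.
Step 4: Ties are present, so use the tie-corrected normal approximation (with continuity correction) for the p-value.
Step 5: p-value = 0.583025; compare to alpha = 0.1. fail to reject H0.

U_X = 11.5, p = 0.583025, fail to reject H0 at alpha = 0.1.


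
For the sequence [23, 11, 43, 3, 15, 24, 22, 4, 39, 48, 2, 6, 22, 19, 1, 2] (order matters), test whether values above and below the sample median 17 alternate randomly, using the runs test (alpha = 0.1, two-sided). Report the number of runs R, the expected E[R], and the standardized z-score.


Step 1: Compute median = 17; label A = above, B = below.
Labels in order: ABABBAABAABBAABB  (n_A = 8, n_B = 8)
Step 2: Count runs R = 10.
Step 3: Under H0 (random ordering), E[R] = 2*n_A*n_B/(n_A+n_B) + 1 = 2*8*8/16 + 1 = 9.0000.
        Var[R] = 2*n_A*n_B*(2*n_A*n_B - n_A - n_B) / ((n_A+n_B)^2 * (n_A+n_B-1)) = 14336/3840 = 3.7333.
        SD[R] = 1.9322.
Step 4: Continuity-corrected z = (R - 0.5 - E[R]) / SD[R] = (10 - 0.5 - 9.0000) / 1.9322 = 0.2588.
Step 5: Two-sided p-value via normal approximation = 2*(1 - Phi(|z|)) = 0.795809.
Step 6: alpha = 0.1. fail to reject H0.

R = 10, z = 0.2588, p = 0.795809, fail to reject H0.


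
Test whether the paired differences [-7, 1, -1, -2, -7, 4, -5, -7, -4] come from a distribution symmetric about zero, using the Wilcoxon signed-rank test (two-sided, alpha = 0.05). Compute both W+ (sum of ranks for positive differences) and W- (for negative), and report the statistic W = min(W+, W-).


Step 1: Drop any zero differences (none here) and take |d_i|.
|d| = [7, 1, 1, 2, 7, 4, 5, 7, 4]
Step 2: Midrank |d_i| (ties get averaged ranks).
ranks: |7|->8, |1|->1.5, |1|->1.5, |2|->3, |7|->8, |4|->4.5, |5|->6, |7|->8, |4|->4.5
Step 3: Attach original signs; sum ranks with positive sign and with negative sign.
W+ = 1.5 + 4.5 = 6
W- = 8 + 1.5 + 3 + 8 + 6 + 8 + 4.5 = 39
(Check: W+ + W- = 45 should equal n(n+1)/2 = 45.)
Step 4: Test statistic W = min(W+, W-) = 6.
Step 5: Ties in |d|, so use the tie-corrected normal approximation.
        E[W] = n(n+1)/4 = 9*10/4 = 22.5.
        Tie groups: |d|=1 (t=2), |d|=4 (t=2), |d|=7 (t=3); sum(t^3 - t) = 36.
        Var[W] = n(n+1)(2n+1)/24 - sum(t^3-t)/48 = 1710/24 - 36/48 = 70.5.
        z = (W - E[W]) / sqrt(Var[W]) = (6 - 22.5) / 8.3964 = -1.9651.
        Two-sided p = 2*Phi(z) = 0.049400.
Step 6: alpha = 0.05. reject H0.

W+ = 6, W- = 39, W = min = 6, p = 0.049400, reject H0.


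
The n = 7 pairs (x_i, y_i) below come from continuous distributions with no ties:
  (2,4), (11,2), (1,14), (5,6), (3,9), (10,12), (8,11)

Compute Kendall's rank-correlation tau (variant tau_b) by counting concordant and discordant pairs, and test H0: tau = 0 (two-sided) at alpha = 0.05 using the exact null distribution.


Step 1: Enumerate the 21 unordered pairs (i,j) with i<j and classify each by sign(x_j-x_i) * sign(y_j-y_i).
  (1,2):dx=+9,dy=-2->D; (1,3):dx=-1,dy=+10->D; (1,4):dx=+3,dy=+2->C; (1,5):dx=+1,dy=+5->C
  (1,6):dx=+8,dy=+8->C; (1,7):dx=+6,dy=+7->C; (2,3):dx=-10,dy=+12->D; (2,4):dx=-6,dy=+4->D
  (2,5):dx=-8,dy=+7->D; (2,6):dx=-1,dy=+10->D; (2,7):dx=-3,dy=+9->D; (3,4):dx=+4,dy=-8->D
  (3,5):dx=+2,dy=-5->D; (3,6):dx=+9,dy=-2->D; (3,7):dx=+7,dy=-3->D; (4,5):dx=-2,dy=+3->D
  (4,6):dx=+5,dy=+6->C; (4,7):dx=+3,dy=+5->C; (5,6):dx=+7,dy=+3->C; (5,7):dx=+5,dy=+2->C
  (6,7):dx=-2,dy=-1->C
Step 2: C = 9, D = 12, total pairs = 21.
Step 3: tau = (C - D)/(n(n-1)/2) = (9 - 12)/21 = -0.142857.
Step 4: Exact two-sided p-value (enumerate n! = 5040 permutations of y under H0): p = 0.772619.
Step 5: alpha = 0.05. fail to reject H0.

tau_b = -0.1429 (C=9, D=12), p = 0.772619, fail to reject H0.


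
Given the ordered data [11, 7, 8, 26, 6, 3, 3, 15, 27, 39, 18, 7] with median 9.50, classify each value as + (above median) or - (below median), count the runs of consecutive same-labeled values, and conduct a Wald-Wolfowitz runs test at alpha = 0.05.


Step 1: Compute median = 9.50; label A = above, B = below.
Labels in order: ABBABBBAAAAB  (n_A = 6, n_B = 6)
Step 2: Count runs R = 6.
Step 3: Under H0 (random ordering), E[R] = 2*n_A*n_B/(n_A+n_B) + 1 = 2*6*6/12 + 1 = 7.0000.
        Var[R] = 2*n_A*n_B*(2*n_A*n_B - n_A - n_B) / ((n_A+n_B)^2 * (n_A+n_B-1)) = 4320/1584 = 2.7273.
        SD[R] = 1.6514.
Step 4: Continuity-corrected z = (R + 0.5 - E[R]) / SD[R] = (6 + 0.5 - 7.0000) / 1.6514 = -0.3028.
Step 5: Two-sided p-value via normal approximation = 2*(1 - Phi(|z|)) = 0.762069.
Step 6: alpha = 0.05. fail to reject H0.

R = 6, z = -0.3028, p = 0.762069, fail to reject H0.


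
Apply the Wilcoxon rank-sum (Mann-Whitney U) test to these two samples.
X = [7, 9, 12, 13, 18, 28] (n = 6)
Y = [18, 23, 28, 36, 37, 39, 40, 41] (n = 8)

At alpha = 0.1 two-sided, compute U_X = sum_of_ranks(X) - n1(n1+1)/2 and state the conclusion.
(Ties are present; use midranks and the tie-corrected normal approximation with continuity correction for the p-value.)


Step 1: Combine and sort all 14 observations; assign midranks.
sorted (value, group): (7,X), (9,X), (12,X), (13,X), (18,X), (18,Y), (23,Y), (28,X), (28,Y), (36,Y), (37,Y), (39,Y), (40,Y), (41,Y)
ranks: 7->1, 9->2, 12->3, 13->4, 18->5.5, 18->5.5, 23->7, 28->8.5, 28->8.5, 36->10, 37->11, 39->12, 40->13, 41->14
Step 2: Rank sum for X: R1 = 1 + 2 + 3 + 4 + 5.5 + 8.5 = 24.
Step 3: U_X = R1 - n1(n1+1)/2 = 24 - 6*7/2 = 24 - 21 = 3.
       U_Y = n1*n2 - U_X = 48 - 3 = 45.
Step 4: Ties are present, so use the tie-corrected normal approximation (with continuity correction) for the p-value.
Step 5: p-value = 0.007993; compare to alpha = 0.1. reject H0.

U_X = 3, p = 0.007993, reject H0 at alpha = 0.1.


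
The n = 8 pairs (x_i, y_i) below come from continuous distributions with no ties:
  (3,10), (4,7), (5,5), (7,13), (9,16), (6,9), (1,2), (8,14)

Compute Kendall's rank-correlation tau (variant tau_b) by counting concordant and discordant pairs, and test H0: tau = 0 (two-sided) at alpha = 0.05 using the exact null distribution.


Step 1: Enumerate the 28 unordered pairs (i,j) with i<j and classify each by sign(x_j-x_i) * sign(y_j-y_i).
  (1,2):dx=+1,dy=-3->D; (1,3):dx=+2,dy=-5->D; (1,4):dx=+4,dy=+3->C; (1,5):dx=+6,dy=+6->C
  (1,6):dx=+3,dy=-1->D; (1,7):dx=-2,dy=-8->C; (1,8):dx=+5,dy=+4->C; (2,3):dx=+1,dy=-2->D
  (2,4):dx=+3,dy=+6->C; (2,5):dx=+5,dy=+9->C; (2,6):dx=+2,dy=+2->C; (2,7):dx=-3,dy=-5->C
  (2,8):dx=+4,dy=+7->C; (3,4):dx=+2,dy=+8->C; (3,5):dx=+4,dy=+11->C; (3,6):dx=+1,dy=+4->C
  (3,7):dx=-4,dy=-3->C; (3,8):dx=+3,dy=+9->C; (4,5):dx=+2,dy=+3->C; (4,6):dx=-1,dy=-4->C
  (4,7):dx=-6,dy=-11->C; (4,8):dx=+1,dy=+1->C; (5,6):dx=-3,dy=-7->C; (5,7):dx=-8,dy=-14->C
  (5,8):dx=-1,dy=-2->C; (6,7):dx=-5,dy=-7->C; (6,8):dx=+2,dy=+5->C; (7,8):dx=+7,dy=+12->C
Step 2: C = 24, D = 4, total pairs = 28.
Step 3: tau = (C - D)/(n(n-1)/2) = (24 - 4)/28 = 0.714286.
Step 4: Exact two-sided p-value (enumerate n! = 40320 permutations of y under H0): p = 0.014137.
Step 5: alpha = 0.05. reject H0.

tau_b = 0.7143 (C=24, D=4), p = 0.014137, reject H0.


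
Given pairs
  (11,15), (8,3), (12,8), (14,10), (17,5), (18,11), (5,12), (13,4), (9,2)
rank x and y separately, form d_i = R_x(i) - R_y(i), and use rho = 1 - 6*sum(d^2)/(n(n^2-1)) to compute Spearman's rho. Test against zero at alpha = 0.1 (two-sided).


Step 1: Rank x and y separately (midranks; no ties here).
rank(x): 11->4, 8->2, 12->5, 14->7, 17->8, 18->9, 5->1, 13->6, 9->3
rank(y): 15->9, 3->2, 8->5, 10->6, 5->4, 11->7, 12->8, 4->3, 2->1
Step 2: d_i = R_x(i) - R_y(i); compute d_i^2.
  (4-9)^2=25, (2-2)^2=0, (5-5)^2=0, (7-6)^2=1, (8-4)^2=16, (9-7)^2=4, (1-8)^2=49, (6-3)^2=9, (3-1)^2=4
sum(d^2) = 108.
Step 3: rho = 1 - 6*108 / (9*(9^2 - 1)) = 1 - 648/720 = 0.100000.
Step 4: Under H0, t = rho * sqrt((n-2)/(1-rho^2)) = 0.2659 ~ t(7).
Step 5: Two-sided p-value from the t-distribution with 7 df = 0.797972.
Step 6: alpha = 0.1. fail to reject H0.

rho = 0.1000, p = 0.797972, fail to reject H0 at alpha = 0.1.


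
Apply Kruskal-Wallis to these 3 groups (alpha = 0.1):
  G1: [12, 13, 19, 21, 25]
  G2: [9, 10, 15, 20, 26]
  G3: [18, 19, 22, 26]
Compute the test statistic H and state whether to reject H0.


Step 1: Combine all N = 14 observations and assign midranks.
sorted (value, group, rank): (9,G2,1), (10,G2,2), (12,G1,3), (13,G1,4), (15,G2,5), (18,G3,6), (19,G1,7.5), (19,G3,7.5), (20,G2,9), (21,G1,10), (22,G3,11), (25,G1,12), (26,G2,13.5), (26,G3,13.5)
Step 2: Sum ranks within each group.
R_1 = 36.5 (n_1 = 5)
R_2 = 30.5 (n_2 = 5)
R_3 = 38 (n_3 = 4)
Step 3: H = 12/(N(N+1)) * sum(R_i^2/n_i) - 3(N+1)
     = 12/(14*15) * (36.5^2/5 + 30.5^2/5 + 38^2/4) - 3*15
     = 0.057143 * 813.5 - 45
     = 1.485714.
Step 4: Ties present; correction factor C = 1 - 12/(14^3 - 14) = 0.995604. Corrected H = 1.485714 / 0.995604 = 1.492274.
Step 5: Under H0, H ~ chi^2(2); p-value = 0.474195.
Step 6: alpha = 0.1. fail to reject H0.

H = 1.4923, df = 2, p = 0.474195, fail to reject H0.


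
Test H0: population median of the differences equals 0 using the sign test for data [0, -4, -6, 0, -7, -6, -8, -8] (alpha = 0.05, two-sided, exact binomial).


Step 1: Discard zero differences. Original n = 8; n_eff = number of nonzero differences = 6.
Nonzero differences (with sign): -4, -6, -7, -6, -8, -8
Step 2: Count signs: positive = 0, negative = 6.
Step 3: Under H0: P(positive) = 0.5, so the number of positives S ~ Bin(6, 0.5).
Step 4: Two-sided exact p-value = sum of Bin(6,0.5) probabilities at or below the observed probability = 0.031250.
Step 5: alpha = 0.05. reject H0.

n_eff = 6, pos = 0, neg = 6, p = 0.031250, reject H0.


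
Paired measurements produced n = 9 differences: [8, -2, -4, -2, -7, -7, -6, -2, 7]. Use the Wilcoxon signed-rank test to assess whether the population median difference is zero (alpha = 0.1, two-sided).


Step 1: Drop any zero differences (none here) and take |d_i|.
|d| = [8, 2, 4, 2, 7, 7, 6, 2, 7]
Step 2: Midrank |d_i| (ties get averaged ranks).
ranks: |8|->9, |2|->2, |4|->4, |2|->2, |7|->7, |7|->7, |6|->5, |2|->2, |7|->7
Step 3: Attach original signs; sum ranks with positive sign and with negative sign.
W+ = 9 + 7 = 16
W- = 2 + 4 + 2 + 7 + 7 + 5 + 2 = 29
(Check: W+ + W- = 45 should equal n(n+1)/2 = 45.)
Step 4: Test statistic W = min(W+, W-) = 16.
Step 5: Ties in |d|, so use the tie-corrected normal approximation.
        E[W] = n(n+1)/4 = 9*10/4 = 22.5.
        Tie groups: |d|=2 (t=3), |d|=7 (t=3); sum(t^3 - t) = 48.
        Var[W] = n(n+1)(2n+1)/24 - sum(t^3-t)/48 = 1710/24 - 48/48 = 70.25.
        z = (W - E[W]) / sqrt(Var[W]) = (16 - 22.5) / 8.3815 = -0.7755.
        Two-sided p = 2*Phi(z) = 0.438035.
Step 6: alpha = 0.1. fail to reject H0.

W+ = 16, W- = 29, W = min = 16, p = 0.438035, fail to reject H0.


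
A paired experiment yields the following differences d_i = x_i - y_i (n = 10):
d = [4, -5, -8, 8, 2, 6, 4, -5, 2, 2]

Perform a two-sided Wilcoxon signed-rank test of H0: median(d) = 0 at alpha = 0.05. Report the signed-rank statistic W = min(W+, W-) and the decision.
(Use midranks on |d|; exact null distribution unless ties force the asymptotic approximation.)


Step 1: Drop any zero differences (none here) and take |d_i|.
|d| = [4, 5, 8, 8, 2, 6, 4, 5, 2, 2]
Step 2: Midrank |d_i| (ties get averaged ranks).
ranks: |4|->4.5, |5|->6.5, |8|->9.5, |8|->9.5, |2|->2, |6|->8, |4|->4.5, |5|->6.5, |2|->2, |2|->2
Step 3: Attach original signs; sum ranks with positive sign and with negative sign.
W+ = 4.5 + 9.5 + 2 + 8 + 4.5 + 2 + 2 = 32.5
W- = 6.5 + 9.5 + 6.5 = 22.5
(Check: W+ + W- = 55 should equal n(n+1)/2 = 55.)
Step 4: Test statistic W = min(W+, W-) = 22.5.
Step 5: Ties in |d|, so use the tie-corrected normal approximation.
        E[W] = n(n+1)/4 = 10*11/4 = 27.5.
        Tie groups: |d|=2 (t=3), |d|=4 (t=2), |d|=5 (t=2), |d|=8 (t=2); sum(t^3 - t) = 42.
        Var[W] = n(n+1)(2n+1)/24 - sum(t^3-t)/48 = 2310/24 - 42/48 = 95.375.
        z = (W - E[W]) / sqrt(Var[W]) = (22.5 - 27.5) / 9.7660 = -0.5120.
        Two-sided p = 2*Phi(z) = 0.608665.
Step 6: alpha = 0.05. fail to reject H0.

W+ = 32.5, W- = 22.5, W = min = 22.5, p = 0.608665, fail to reject H0.


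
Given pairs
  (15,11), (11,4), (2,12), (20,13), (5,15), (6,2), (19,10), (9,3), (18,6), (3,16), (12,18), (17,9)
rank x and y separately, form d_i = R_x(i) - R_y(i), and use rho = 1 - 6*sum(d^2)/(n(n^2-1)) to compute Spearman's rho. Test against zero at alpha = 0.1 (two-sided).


Step 1: Rank x and y separately (midranks; no ties here).
rank(x): 15->8, 11->6, 2->1, 20->12, 5->3, 6->4, 19->11, 9->5, 18->10, 3->2, 12->7, 17->9
rank(y): 11->7, 4->3, 12->8, 13->9, 15->10, 2->1, 10->6, 3->2, 6->4, 16->11, 18->12, 9->5
Step 2: d_i = R_x(i) - R_y(i); compute d_i^2.
  (8-7)^2=1, (6-3)^2=9, (1-8)^2=49, (12-9)^2=9, (3-10)^2=49, (4-1)^2=9, (11-6)^2=25, (5-2)^2=9, (10-4)^2=36, (2-11)^2=81, (7-12)^2=25, (9-5)^2=16
sum(d^2) = 318.
Step 3: rho = 1 - 6*318 / (12*(12^2 - 1)) = 1 - 1908/1716 = -0.111888.
Step 4: Under H0, t = rho * sqrt((n-2)/(1-rho^2)) = -0.3561 ~ t(10).
Step 5: Two-sided p-value from the t-distribution with 10 df = 0.729195.
Step 6: alpha = 0.1. fail to reject H0.

rho = -0.1119, p = 0.729195, fail to reject H0 at alpha = 0.1.


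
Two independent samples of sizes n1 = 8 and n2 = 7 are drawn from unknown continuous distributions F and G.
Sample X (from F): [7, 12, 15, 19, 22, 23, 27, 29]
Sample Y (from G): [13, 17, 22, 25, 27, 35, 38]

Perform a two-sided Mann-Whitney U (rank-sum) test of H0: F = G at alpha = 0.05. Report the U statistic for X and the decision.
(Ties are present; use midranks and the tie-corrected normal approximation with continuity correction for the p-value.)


Step 1: Combine and sort all 15 observations; assign midranks.
sorted (value, group): (7,X), (12,X), (13,Y), (15,X), (17,Y), (19,X), (22,X), (22,Y), (23,X), (25,Y), (27,X), (27,Y), (29,X), (35,Y), (38,Y)
ranks: 7->1, 12->2, 13->3, 15->4, 17->5, 19->6, 22->7.5, 22->7.5, 23->9, 25->10, 27->11.5, 27->11.5, 29->13, 35->14, 38->15
Step 2: Rank sum for X: R1 = 1 + 2 + 4 + 6 + 7.5 + 9 + 11.5 + 13 = 54.
Step 3: U_X = R1 - n1(n1+1)/2 = 54 - 8*9/2 = 54 - 36 = 18.
       U_Y = n1*n2 - U_X = 56 - 18 = 38.
Step 4: Ties are present, so use the tie-corrected normal approximation (with continuity correction) for the p-value.
Step 5: p-value = 0.270731; compare to alpha = 0.05. fail to reject H0.

U_X = 18, p = 0.270731, fail to reject H0 at alpha = 0.05.


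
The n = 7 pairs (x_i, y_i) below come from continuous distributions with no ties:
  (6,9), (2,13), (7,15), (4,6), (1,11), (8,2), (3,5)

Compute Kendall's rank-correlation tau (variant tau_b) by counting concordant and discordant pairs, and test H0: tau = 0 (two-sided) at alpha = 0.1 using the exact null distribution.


Step 1: Enumerate the 21 unordered pairs (i,j) with i<j and classify each by sign(x_j-x_i) * sign(y_j-y_i).
  (1,2):dx=-4,dy=+4->D; (1,3):dx=+1,dy=+6->C; (1,4):dx=-2,dy=-3->C; (1,5):dx=-5,dy=+2->D
  (1,6):dx=+2,dy=-7->D; (1,7):dx=-3,dy=-4->C; (2,3):dx=+5,dy=+2->C; (2,4):dx=+2,dy=-7->D
  (2,5):dx=-1,dy=-2->C; (2,6):dx=+6,dy=-11->D; (2,7):dx=+1,dy=-8->D; (3,4):dx=-3,dy=-9->C
  (3,5):dx=-6,dy=-4->C; (3,6):dx=+1,dy=-13->D; (3,7):dx=-4,dy=-10->C; (4,5):dx=-3,dy=+5->D
  (4,6):dx=+4,dy=-4->D; (4,7):dx=-1,dy=-1->C; (5,6):dx=+7,dy=-9->D; (5,7):dx=+2,dy=-6->D
  (6,7):dx=-5,dy=+3->D
Step 2: C = 9, D = 12, total pairs = 21.
Step 3: tau = (C - D)/(n(n-1)/2) = (9 - 12)/21 = -0.142857.
Step 4: Exact two-sided p-value (enumerate n! = 5040 permutations of y under H0): p = 0.772619.
Step 5: alpha = 0.1. fail to reject H0.

tau_b = -0.1429 (C=9, D=12), p = 0.772619, fail to reject H0.


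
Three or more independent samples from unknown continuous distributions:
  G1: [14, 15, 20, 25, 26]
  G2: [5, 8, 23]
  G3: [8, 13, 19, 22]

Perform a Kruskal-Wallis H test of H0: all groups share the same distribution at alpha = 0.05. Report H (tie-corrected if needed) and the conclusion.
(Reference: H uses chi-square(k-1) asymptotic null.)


Step 1: Combine all N = 12 observations and assign midranks.
sorted (value, group, rank): (5,G2,1), (8,G2,2.5), (8,G3,2.5), (13,G3,4), (14,G1,5), (15,G1,6), (19,G3,7), (20,G1,8), (22,G3,9), (23,G2,10), (25,G1,11), (26,G1,12)
Step 2: Sum ranks within each group.
R_1 = 42 (n_1 = 5)
R_2 = 13.5 (n_2 = 3)
R_3 = 22.5 (n_3 = 4)
Step 3: H = 12/(N(N+1)) * sum(R_i^2/n_i) - 3(N+1)
     = 12/(12*13) * (42^2/5 + 13.5^2/3 + 22.5^2/4) - 3*13
     = 0.076923 * 540.112 - 39
     = 2.547115.
Step 4: Ties present; correction factor C = 1 - 6/(12^3 - 12) = 0.996503. Corrected H = 2.547115 / 0.996503 = 2.556053.
Step 5: Under H0, H ~ chi^2(2); p-value = 0.278587.
Step 6: alpha = 0.05. fail to reject H0.

H = 2.5561, df = 2, p = 0.278587, fail to reject H0.


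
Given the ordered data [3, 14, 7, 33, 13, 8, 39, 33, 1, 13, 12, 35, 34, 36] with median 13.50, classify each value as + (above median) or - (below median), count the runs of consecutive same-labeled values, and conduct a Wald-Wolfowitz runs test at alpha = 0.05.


Step 1: Compute median = 13.50; label A = above, B = below.
Labels in order: BABABBAABBBAAA  (n_A = 7, n_B = 7)
Step 2: Count runs R = 8.
Step 3: Under H0 (random ordering), E[R] = 2*n_A*n_B/(n_A+n_B) + 1 = 2*7*7/14 + 1 = 8.0000.
        Var[R] = 2*n_A*n_B*(2*n_A*n_B - n_A - n_B) / ((n_A+n_B)^2 * (n_A+n_B-1)) = 8232/2548 = 3.2308.
        SD[R] = 1.7974.
Step 4: R = E[R], so z = 0 with no continuity correction.
Step 5: Two-sided p-value via normal approximation = 2*(1 - Phi(|z|)) = 1.000000.
Step 6: alpha = 0.05. fail to reject H0.

R = 8, z = 0.0000, p = 1.000000, fail to reject H0.


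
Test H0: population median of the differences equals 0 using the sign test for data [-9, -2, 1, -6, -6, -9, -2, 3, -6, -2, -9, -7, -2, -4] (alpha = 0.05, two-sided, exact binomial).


Step 1: Discard zero differences. Original n = 14; n_eff = number of nonzero differences = 14.
Nonzero differences (with sign): -9, -2, +1, -6, -6, -9, -2, +3, -6, -2, -9, -7, -2, -4
Step 2: Count signs: positive = 2, negative = 12.
Step 3: Under H0: P(positive) = 0.5, so the number of positives S ~ Bin(14, 0.5).
Step 4: Two-sided exact p-value = sum of Bin(14,0.5) probabilities at or below the observed probability = 0.012939.
Step 5: alpha = 0.05. reject H0.

n_eff = 14, pos = 2, neg = 12, p = 0.012939, reject H0.


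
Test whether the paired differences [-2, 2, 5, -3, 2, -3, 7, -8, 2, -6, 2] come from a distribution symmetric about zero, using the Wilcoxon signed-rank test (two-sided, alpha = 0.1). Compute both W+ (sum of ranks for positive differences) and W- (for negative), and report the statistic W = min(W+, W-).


Step 1: Drop any zero differences (none here) and take |d_i|.
|d| = [2, 2, 5, 3, 2, 3, 7, 8, 2, 6, 2]
Step 2: Midrank |d_i| (ties get averaged ranks).
ranks: |2|->3, |2|->3, |5|->8, |3|->6.5, |2|->3, |3|->6.5, |7|->10, |8|->11, |2|->3, |6|->9, |2|->3
Step 3: Attach original signs; sum ranks with positive sign and with negative sign.
W+ = 3 + 8 + 3 + 10 + 3 + 3 = 30
W- = 3 + 6.5 + 6.5 + 11 + 9 = 36
(Check: W+ + W- = 66 should equal n(n+1)/2 = 66.)
Step 4: Test statistic W = min(W+, W-) = 30.
Step 5: Ties in |d|, so use the tie-corrected normal approximation.
        E[W] = n(n+1)/4 = 11*12/4 = 33.
        Tie groups: |d|=2 (t=5), |d|=3 (t=2); sum(t^3 - t) = 126.
        Var[W] = n(n+1)(2n+1)/24 - sum(t^3-t)/48 = 3036/24 - 126/48 = 123.875.
        z = (W - E[W]) / sqrt(Var[W]) = (30 - 33) / 11.1299 = -0.2695.
        Two-sided p = 2*Phi(z) = 0.787511.
Step 6: alpha = 0.1. fail to reject H0.

W+ = 30, W- = 36, W = min = 30, p = 0.787511, fail to reject H0.


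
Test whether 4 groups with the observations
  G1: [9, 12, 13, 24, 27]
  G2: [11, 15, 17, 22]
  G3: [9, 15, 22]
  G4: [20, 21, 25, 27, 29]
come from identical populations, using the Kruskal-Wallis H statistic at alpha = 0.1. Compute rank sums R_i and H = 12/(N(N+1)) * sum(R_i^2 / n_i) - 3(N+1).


Step 1: Combine all N = 17 observations and assign midranks.
sorted (value, group, rank): (9,G1,1.5), (9,G3,1.5), (11,G2,3), (12,G1,4), (13,G1,5), (15,G2,6.5), (15,G3,6.5), (17,G2,8), (20,G4,9), (21,G4,10), (22,G2,11.5), (22,G3,11.5), (24,G1,13), (25,G4,14), (27,G1,15.5), (27,G4,15.5), (29,G4,17)
Step 2: Sum ranks within each group.
R_1 = 39 (n_1 = 5)
R_2 = 29 (n_2 = 4)
R_3 = 19.5 (n_3 = 3)
R_4 = 65.5 (n_4 = 5)
Step 3: H = 12/(N(N+1)) * sum(R_i^2/n_i) - 3(N+1)
     = 12/(17*18) * (39^2/5 + 29^2/4 + 19.5^2/3 + 65.5^2/5) - 3*18
     = 0.039216 * 1499.25 - 54
     = 4.794118.
Step 4: Ties present; correction factor C = 1 - 24/(17^3 - 17) = 0.995098. Corrected H = 4.794118 / 0.995098 = 4.817734.
Step 5: Under H0, H ~ chi^2(3); p-value = 0.185641.
Step 6: alpha = 0.1. fail to reject H0.

H = 4.8177, df = 3, p = 0.185641, fail to reject H0.


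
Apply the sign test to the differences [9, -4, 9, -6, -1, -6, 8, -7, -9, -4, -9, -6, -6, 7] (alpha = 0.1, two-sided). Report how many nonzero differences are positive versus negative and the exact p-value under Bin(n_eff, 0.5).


Step 1: Discard zero differences. Original n = 14; n_eff = number of nonzero differences = 14.
Nonzero differences (with sign): +9, -4, +9, -6, -1, -6, +8, -7, -9, -4, -9, -6, -6, +7
Step 2: Count signs: positive = 4, negative = 10.
Step 3: Under H0: P(positive) = 0.5, so the number of positives S ~ Bin(14, 0.5).
Step 4: Two-sided exact p-value = sum of Bin(14,0.5) probabilities at or below the observed probability = 0.179565.
Step 5: alpha = 0.1. fail to reject H0.

n_eff = 14, pos = 4, neg = 10, p = 0.179565, fail to reject H0.


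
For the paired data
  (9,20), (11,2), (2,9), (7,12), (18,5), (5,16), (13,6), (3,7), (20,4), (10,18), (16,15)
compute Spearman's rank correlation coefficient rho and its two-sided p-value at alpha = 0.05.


Step 1: Rank x and y separately (midranks; no ties here).
rank(x): 9->5, 11->7, 2->1, 7->4, 18->10, 5->3, 13->8, 3->2, 20->11, 10->6, 16->9
rank(y): 20->11, 2->1, 9->6, 12->7, 5->3, 16->9, 6->4, 7->5, 4->2, 18->10, 15->8
Step 2: d_i = R_x(i) - R_y(i); compute d_i^2.
  (5-11)^2=36, (7-1)^2=36, (1-6)^2=25, (4-7)^2=9, (10-3)^2=49, (3-9)^2=36, (8-4)^2=16, (2-5)^2=9, (11-2)^2=81, (6-10)^2=16, (9-8)^2=1
sum(d^2) = 314.
Step 3: rho = 1 - 6*314 / (11*(11^2 - 1)) = 1 - 1884/1320 = -0.427273.
Step 4: Under H0, t = rho * sqrt((n-2)/(1-rho^2)) = -1.4177 ~ t(9).
Step 5: Two-sided p-value from the t-distribution with 9 df = 0.189944.
Step 6: alpha = 0.05. fail to reject H0.

rho = -0.4273, p = 0.189944, fail to reject H0 at alpha = 0.05.


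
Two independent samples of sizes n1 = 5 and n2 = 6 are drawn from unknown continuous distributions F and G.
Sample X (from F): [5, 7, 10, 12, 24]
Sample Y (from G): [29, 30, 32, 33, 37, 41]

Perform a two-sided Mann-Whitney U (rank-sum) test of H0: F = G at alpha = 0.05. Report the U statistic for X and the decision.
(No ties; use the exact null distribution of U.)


Step 1: Combine and sort all 11 observations; assign midranks.
sorted (value, group): (5,X), (7,X), (10,X), (12,X), (24,X), (29,Y), (30,Y), (32,Y), (33,Y), (37,Y), (41,Y)
ranks: 5->1, 7->2, 10->3, 12->4, 24->5, 29->6, 30->7, 32->8, 33->9, 37->10, 41->11
Step 2: Rank sum for X: R1 = 1 + 2 + 3 + 4 + 5 = 15.
Step 3: U_X = R1 - n1(n1+1)/2 = 15 - 5*6/2 = 15 - 15 = 0.
       U_Y = n1*n2 - U_X = 30 - 0 = 30.
Step 4: No ties, so the exact null distribution of U (based on enumerating the C(11,5) = 462 equally likely rank assignments) gives the two-sided p-value.
Step 5: p-value = 0.004329; compare to alpha = 0.05. reject H0.

U_X = 0, p = 0.004329, reject H0 at alpha = 0.05.


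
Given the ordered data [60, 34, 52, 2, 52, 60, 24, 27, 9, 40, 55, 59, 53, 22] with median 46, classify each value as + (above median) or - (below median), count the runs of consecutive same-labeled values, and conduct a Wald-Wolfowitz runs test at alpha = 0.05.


Step 1: Compute median = 46; label A = above, B = below.
Labels in order: ABABAABBBBAAAB  (n_A = 7, n_B = 7)
Step 2: Count runs R = 8.
Step 3: Under H0 (random ordering), E[R] = 2*n_A*n_B/(n_A+n_B) + 1 = 2*7*7/14 + 1 = 8.0000.
        Var[R] = 2*n_A*n_B*(2*n_A*n_B - n_A - n_B) / ((n_A+n_B)^2 * (n_A+n_B-1)) = 8232/2548 = 3.2308.
        SD[R] = 1.7974.
Step 4: R = E[R], so z = 0 with no continuity correction.
Step 5: Two-sided p-value via normal approximation = 2*(1 - Phi(|z|)) = 1.000000.
Step 6: alpha = 0.05. fail to reject H0.

R = 8, z = 0.0000, p = 1.000000, fail to reject H0.


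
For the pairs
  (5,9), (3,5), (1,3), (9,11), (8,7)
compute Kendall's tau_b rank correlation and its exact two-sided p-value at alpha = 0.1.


Step 1: Enumerate the 10 unordered pairs (i,j) with i<j and classify each by sign(x_j-x_i) * sign(y_j-y_i).
  (1,2):dx=-2,dy=-4->C; (1,3):dx=-4,dy=-6->C; (1,4):dx=+4,dy=+2->C; (1,5):dx=+3,dy=-2->D
  (2,3):dx=-2,dy=-2->C; (2,4):dx=+6,dy=+6->C; (2,5):dx=+5,dy=+2->C; (3,4):dx=+8,dy=+8->C
  (3,5):dx=+7,dy=+4->C; (4,5):dx=-1,dy=-4->C
Step 2: C = 9, D = 1, total pairs = 10.
Step 3: tau = (C - D)/(n(n-1)/2) = (9 - 1)/10 = 0.800000.
Step 4: Exact two-sided p-value (enumerate n! = 120 permutations of y under H0): p = 0.083333.
Step 5: alpha = 0.1. reject H0.

tau_b = 0.8000 (C=9, D=1), p = 0.083333, reject H0.


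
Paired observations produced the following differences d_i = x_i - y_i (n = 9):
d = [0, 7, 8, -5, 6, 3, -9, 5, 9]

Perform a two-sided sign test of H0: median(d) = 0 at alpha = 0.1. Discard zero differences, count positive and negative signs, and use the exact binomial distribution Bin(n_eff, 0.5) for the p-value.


Step 1: Discard zero differences. Original n = 9; n_eff = number of nonzero differences = 8.
Nonzero differences (with sign): +7, +8, -5, +6, +3, -9, +5, +9
Step 2: Count signs: positive = 6, negative = 2.
Step 3: Under H0: P(positive) = 0.5, so the number of positives S ~ Bin(8, 0.5).
Step 4: Two-sided exact p-value = sum of Bin(8,0.5) probabilities at or below the observed probability = 0.289062.
Step 5: alpha = 0.1. fail to reject H0.

n_eff = 8, pos = 6, neg = 2, p = 0.289062, fail to reject H0.


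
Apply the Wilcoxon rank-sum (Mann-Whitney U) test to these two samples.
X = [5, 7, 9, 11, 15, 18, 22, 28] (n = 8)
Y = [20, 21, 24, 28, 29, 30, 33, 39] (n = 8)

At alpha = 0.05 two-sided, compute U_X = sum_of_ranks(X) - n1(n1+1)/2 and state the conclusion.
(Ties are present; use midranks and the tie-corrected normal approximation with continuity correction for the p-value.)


Step 1: Combine and sort all 16 observations; assign midranks.
sorted (value, group): (5,X), (7,X), (9,X), (11,X), (15,X), (18,X), (20,Y), (21,Y), (22,X), (24,Y), (28,X), (28,Y), (29,Y), (30,Y), (33,Y), (39,Y)
ranks: 5->1, 7->2, 9->3, 11->4, 15->5, 18->6, 20->7, 21->8, 22->9, 24->10, 28->11.5, 28->11.5, 29->13, 30->14, 33->15, 39->16
Step 2: Rank sum for X: R1 = 1 + 2 + 3 + 4 + 5 + 6 + 9 + 11.5 = 41.5.
Step 3: U_X = R1 - n1(n1+1)/2 = 41.5 - 8*9/2 = 41.5 - 36 = 5.5.
       U_Y = n1*n2 - U_X = 64 - 5.5 = 58.5.
Step 4: Ties are present, so use the tie-corrected normal approximation (with continuity correction) for the p-value.
Step 5: p-value = 0.006284; compare to alpha = 0.05. reject H0.

U_X = 5.5, p = 0.006284, reject H0 at alpha = 0.05.


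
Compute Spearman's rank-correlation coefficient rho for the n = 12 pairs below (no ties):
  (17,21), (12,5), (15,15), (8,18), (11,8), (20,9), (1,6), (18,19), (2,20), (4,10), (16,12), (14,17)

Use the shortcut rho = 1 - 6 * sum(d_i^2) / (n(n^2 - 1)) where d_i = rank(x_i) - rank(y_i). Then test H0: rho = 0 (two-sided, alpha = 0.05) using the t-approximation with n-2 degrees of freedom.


Step 1: Rank x and y separately (midranks; no ties here).
rank(x): 17->10, 12->6, 15->8, 8->4, 11->5, 20->12, 1->1, 18->11, 2->2, 4->3, 16->9, 14->7
rank(y): 21->12, 5->1, 15->7, 18->9, 8->3, 9->4, 6->2, 19->10, 20->11, 10->5, 12->6, 17->8
Step 2: d_i = R_x(i) - R_y(i); compute d_i^2.
  (10-12)^2=4, (6-1)^2=25, (8-7)^2=1, (4-9)^2=25, (5-3)^2=4, (12-4)^2=64, (1-2)^2=1, (11-10)^2=1, (2-11)^2=81, (3-5)^2=4, (9-6)^2=9, (7-8)^2=1
sum(d^2) = 220.
Step 3: rho = 1 - 6*220 / (12*(12^2 - 1)) = 1 - 1320/1716 = 0.230769.
Step 4: Under H0, t = rho * sqrt((n-2)/(1-rho^2)) = 0.7500 ~ t(10).
Step 5: Two-sided p-value from the t-distribution with 10 df = 0.470532.
Step 6: alpha = 0.05. fail to reject H0.

rho = 0.2308, p = 0.470532, fail to reject H0 at alpha = 0.05.


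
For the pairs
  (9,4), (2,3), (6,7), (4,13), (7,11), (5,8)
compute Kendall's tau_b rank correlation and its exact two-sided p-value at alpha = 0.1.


Step 1: Enumerate the 15 unordered pairs (i,j) with i<j and classify each by sign(x_j-x_i) * sign(y_j-y_i).
  (1,2):dx=-7,dy=-1->C; (1,3):dx=-3,dy=+3->D; (1,4):dx=-5,dy=+9->D; (1,5):dx=-2,dy=+7->D
  (1,6):dx=-4,dy=+4->D; (2,3):dx=+4,dy=+4->C; (2,4):dx=+2,dy=+10->C; (2,5):dx=+5,dy=+8->C
  (2,6):dx=+3,dy=+5->C; (3,4):dx=-2,dy=+6->D; (3,5):dx=+1,dy=+4->C; (3,6):dx=-1,dy=+1->D
  (4,5):dx=+3,dy=-2->D; (4,6):dx=+1,dy=-5->D; (5,6):dx=-2,dy=-3->C
Step 2: C = 7, D = 8, total pairs = 15.
Step 3: tau = (C - D)/(n(n-1)/2) = (7 - 8)/15 = -0.066667.
Step 4: Exact two-sided p-value (enumerate n! = 720 permutations of y under H0): p = 1.000000.
Step 5: alpha = 0.1. fail to reject H0.

tau_b = -0.0667 (C=7, D=8), p = 1.000000, fail to reject H0.
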